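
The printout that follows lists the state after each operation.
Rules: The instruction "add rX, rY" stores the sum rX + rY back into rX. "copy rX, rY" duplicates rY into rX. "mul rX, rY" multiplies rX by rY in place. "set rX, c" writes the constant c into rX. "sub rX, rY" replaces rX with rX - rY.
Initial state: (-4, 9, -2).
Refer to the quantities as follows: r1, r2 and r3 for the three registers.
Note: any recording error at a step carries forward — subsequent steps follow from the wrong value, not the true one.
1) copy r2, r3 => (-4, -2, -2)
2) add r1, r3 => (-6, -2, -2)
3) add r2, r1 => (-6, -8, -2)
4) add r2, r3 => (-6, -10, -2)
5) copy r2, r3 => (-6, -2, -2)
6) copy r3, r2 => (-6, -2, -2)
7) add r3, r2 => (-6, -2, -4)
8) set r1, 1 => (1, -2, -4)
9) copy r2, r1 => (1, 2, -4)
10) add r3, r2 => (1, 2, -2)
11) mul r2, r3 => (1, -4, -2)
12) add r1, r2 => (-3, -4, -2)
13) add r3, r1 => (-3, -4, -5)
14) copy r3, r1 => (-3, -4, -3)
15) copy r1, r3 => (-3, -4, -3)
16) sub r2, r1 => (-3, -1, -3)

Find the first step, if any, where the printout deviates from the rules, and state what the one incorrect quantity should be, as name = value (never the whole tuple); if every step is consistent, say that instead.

step 9, r2 = 1

Recomputing the run from the initial state:
step 1: r1 = -4, r2 = -2, r3 = -2
step 2: r1 = -6, r2 = -2, r3 = -2
step 3: r1 = -6, r2 = -8, r3 = -2
step 4: r1 = -6, r2 = -10, r3 = -2
step 5: r1 = -6, r2 = -2, r3 = -2
step 6: r1 = -6, r2 = -2, r3 = -2
step 7: r1 = -6, r2 = -2, r3 = -4
step 8: r1 = 1, r2 = -2, r3 = -4
step 9: r1 = 1, r2 = 1, r3 = -4
step 10: r1 = 1, r2 = 1, r3 = -3
step 11: r1 = 1, r2 = -3, r3 = -3
step 12: r1 = -2, r2 = -3, r3 = -3
step 13: r1 = -2, r2 = -3, r3 = -5
step 14: r1 = -2, r2 = -3, r3 = -2
step 15: r1 = -2, r2 = -3, r3 = -2
step 16: r1 = -2, r2 = -1, r3 = -2
The first disagreement with the printout is at step 9, where the value should be r2 = 1.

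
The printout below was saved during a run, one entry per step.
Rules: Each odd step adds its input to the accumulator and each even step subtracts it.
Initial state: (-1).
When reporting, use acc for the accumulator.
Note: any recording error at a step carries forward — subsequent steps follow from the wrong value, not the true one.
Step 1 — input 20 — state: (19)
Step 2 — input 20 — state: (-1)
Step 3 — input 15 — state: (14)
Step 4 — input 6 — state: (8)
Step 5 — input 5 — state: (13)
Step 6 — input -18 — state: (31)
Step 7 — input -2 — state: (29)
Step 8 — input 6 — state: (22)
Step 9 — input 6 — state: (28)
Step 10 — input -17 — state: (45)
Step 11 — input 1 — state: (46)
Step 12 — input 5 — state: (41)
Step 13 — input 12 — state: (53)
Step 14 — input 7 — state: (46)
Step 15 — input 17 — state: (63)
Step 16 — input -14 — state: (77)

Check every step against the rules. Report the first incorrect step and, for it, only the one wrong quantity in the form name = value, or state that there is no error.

step 8, acc = 23

1. acc = -1 + 20 = 19 (checks out)
2. acc = 19 - 20 = -1 (consistent with the printout)
3. acc = -1 + 15 = 14 (no discrepancy)
4. acc = 14 - 6 = 8 (verified)
5. acc = 8 + 5 = 13 (checks out)
6. acc = 13 - -18 = 31 (same as recorded)
7. acc = 31 + -2 = 29 (matches)
8. acc = 29 - 6 = 23 (the printout disagrees here)
The earliest wrong entry is at step 8: it should read acc = 23.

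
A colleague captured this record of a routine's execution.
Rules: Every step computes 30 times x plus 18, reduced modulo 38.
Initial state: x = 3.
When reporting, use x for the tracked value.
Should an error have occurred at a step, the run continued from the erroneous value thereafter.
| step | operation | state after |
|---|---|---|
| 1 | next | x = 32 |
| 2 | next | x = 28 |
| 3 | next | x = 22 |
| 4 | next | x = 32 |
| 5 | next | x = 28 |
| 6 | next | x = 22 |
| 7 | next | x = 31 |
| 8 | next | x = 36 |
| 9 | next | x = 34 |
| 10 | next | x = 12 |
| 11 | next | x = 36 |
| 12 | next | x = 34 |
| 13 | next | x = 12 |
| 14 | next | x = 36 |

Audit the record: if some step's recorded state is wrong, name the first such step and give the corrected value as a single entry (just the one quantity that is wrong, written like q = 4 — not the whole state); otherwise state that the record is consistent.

step 7, x = 32

Step 1: x = (30*3 + 18) mod 38 = 32 — agrees with the record.
Step 2: x = (30*32 + 18) mod 38 = 28 — confirmed correct.
Step 3: x = (30*28 + 18) mod 38 = 22 — consistent with the record.
Step 4: x = (30*22 + 18) mod 38 = 32 — exactly as logged.
Step 5: x = (30*32 + 18) mod 38 = 28 — matches.
Step 6: x = (30*28 + 18) mod 38 = 22 — no discrepancy.
Step 7: x = (30*22 + 18) mod 38 = 32 — this is not what the record shows.
The earliest wrong entry is at step 7: it should read x = 32.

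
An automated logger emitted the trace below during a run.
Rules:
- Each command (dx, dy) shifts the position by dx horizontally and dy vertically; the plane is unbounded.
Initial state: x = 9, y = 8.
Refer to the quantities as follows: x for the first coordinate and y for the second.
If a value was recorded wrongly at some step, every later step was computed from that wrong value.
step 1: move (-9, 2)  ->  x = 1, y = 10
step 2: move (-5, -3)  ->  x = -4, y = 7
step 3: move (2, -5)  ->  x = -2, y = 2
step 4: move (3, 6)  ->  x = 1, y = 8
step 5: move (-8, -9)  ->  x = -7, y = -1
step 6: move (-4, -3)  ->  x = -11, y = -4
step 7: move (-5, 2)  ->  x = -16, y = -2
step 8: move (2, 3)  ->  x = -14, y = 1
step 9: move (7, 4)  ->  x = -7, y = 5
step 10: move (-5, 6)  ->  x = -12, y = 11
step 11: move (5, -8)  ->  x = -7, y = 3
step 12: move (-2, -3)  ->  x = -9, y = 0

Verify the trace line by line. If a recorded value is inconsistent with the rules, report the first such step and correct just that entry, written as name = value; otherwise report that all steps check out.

step 1, x = 0

Recomputing the run from the initial state:
step 1: x = 0, y = 10
step 2: x = -5, y = 7
step 3: x = -3, y = 2
step 4: x = 0, y = 8
step 5: x = -8, y = -1
step 6: x = -12, y = -4
step 7: x = -17, y = -2
step 8: x = -15, y = 1
step 9: x = -8, y = 5
step 10: x = -13, y = 11
step 11: x = -8, y = 3
step 12: x = -10, y = 0
The first disagreement with the trace is at step 1, where the value should be x = 0.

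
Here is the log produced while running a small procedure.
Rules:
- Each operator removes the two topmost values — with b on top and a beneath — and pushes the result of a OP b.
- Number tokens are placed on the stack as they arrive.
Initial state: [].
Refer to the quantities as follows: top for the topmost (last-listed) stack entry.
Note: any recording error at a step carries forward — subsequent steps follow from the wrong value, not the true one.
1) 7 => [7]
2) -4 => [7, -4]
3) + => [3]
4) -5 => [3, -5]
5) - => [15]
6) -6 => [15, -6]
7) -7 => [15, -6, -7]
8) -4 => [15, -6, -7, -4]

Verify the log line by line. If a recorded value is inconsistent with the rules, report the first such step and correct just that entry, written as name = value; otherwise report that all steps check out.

step 5, top = 8

step 1: push 7: top = 7 -> agrees with the log
step 2: push -4: top = -4 -> same as recorded
step 3: 7 + -4 = 3 -> in agreement
step 4: push -5: top = -5 -> consistent with the log
step 5: 3 - -5 = 8 -> the entry is off here
Step 5 is the first one off; corrected, top = 8.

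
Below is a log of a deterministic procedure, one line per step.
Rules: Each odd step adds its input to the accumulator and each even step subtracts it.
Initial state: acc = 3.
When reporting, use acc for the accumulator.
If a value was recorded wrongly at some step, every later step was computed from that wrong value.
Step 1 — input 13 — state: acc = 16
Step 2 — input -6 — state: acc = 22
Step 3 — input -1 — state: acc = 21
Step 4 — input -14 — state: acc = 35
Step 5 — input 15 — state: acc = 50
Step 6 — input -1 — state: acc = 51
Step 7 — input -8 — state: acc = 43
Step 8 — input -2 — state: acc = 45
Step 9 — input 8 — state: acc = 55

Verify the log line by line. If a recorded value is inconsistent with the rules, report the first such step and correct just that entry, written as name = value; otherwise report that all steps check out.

step 9, acc = 53

1. acc = 3 + 13 = 16 (exactly as logged)
2. acc = 16 - -6 = 22 (confirmed correct)
3. acc = 22 + -1 = 21 (exactly as logged)
4. acc = 21 - -14 = 35 (checks out)
5. acc = 35 + 15 = 50 (checks out)
6. acc = 50 - -1 = 51 (same as recorded)
7. acc = 51 + -8 = 43 (exactly as logged)
8. acc = 43 - -2 = 45 (checks out)
9. acc = 45 + 8 = 53 (the recorded entry deviates here)
Conclusion: step 9 carries the first error; the entry should be acc = 53.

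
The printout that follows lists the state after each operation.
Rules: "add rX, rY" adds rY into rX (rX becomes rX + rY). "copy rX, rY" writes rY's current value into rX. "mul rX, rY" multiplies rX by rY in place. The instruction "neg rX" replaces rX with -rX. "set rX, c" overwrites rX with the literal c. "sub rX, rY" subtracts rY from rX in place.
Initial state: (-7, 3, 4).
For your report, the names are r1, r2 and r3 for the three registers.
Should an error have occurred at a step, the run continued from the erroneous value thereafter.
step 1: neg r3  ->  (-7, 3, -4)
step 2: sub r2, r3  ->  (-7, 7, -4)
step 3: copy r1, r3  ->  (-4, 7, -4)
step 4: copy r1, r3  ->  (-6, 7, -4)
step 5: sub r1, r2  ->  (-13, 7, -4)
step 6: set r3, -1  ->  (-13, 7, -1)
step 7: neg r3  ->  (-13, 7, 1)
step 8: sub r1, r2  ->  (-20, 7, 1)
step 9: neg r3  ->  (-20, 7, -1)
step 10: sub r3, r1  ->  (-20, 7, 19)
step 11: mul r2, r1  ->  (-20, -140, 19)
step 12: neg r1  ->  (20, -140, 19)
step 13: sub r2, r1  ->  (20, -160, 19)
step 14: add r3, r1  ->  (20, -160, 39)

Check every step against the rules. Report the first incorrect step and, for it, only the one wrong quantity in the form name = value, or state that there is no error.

step 1: r3 = -(4) = -4 -> same as recorded
step 2: r2 = 3 - -4 = 7 -> same as recorded
step 3: r1 = -4 -> same as recorded
step 4: r1 = -4 -> first mismatch against the printout
Step 4 is the first one off; corrected, r1 = -4.

step 4, r1 = -4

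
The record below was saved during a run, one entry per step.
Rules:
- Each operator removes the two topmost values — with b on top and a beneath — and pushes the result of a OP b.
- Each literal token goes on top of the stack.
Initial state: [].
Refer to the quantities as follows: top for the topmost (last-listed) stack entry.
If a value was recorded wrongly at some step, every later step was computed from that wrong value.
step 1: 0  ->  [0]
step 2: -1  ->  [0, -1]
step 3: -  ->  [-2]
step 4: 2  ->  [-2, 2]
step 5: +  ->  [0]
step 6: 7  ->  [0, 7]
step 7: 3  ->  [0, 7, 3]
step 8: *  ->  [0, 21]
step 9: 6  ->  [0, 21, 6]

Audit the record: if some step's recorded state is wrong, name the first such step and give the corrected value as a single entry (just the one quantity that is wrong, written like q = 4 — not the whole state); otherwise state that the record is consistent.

step 3, top = 1

step 1: push 0: top = 0 -> checks out
step 2: push -1: top = -1 -> matches
step 3: 0 - -1 = 1 -> the record has a different value
Conclusion: step 3 carries the first error; the entry should be top = 1.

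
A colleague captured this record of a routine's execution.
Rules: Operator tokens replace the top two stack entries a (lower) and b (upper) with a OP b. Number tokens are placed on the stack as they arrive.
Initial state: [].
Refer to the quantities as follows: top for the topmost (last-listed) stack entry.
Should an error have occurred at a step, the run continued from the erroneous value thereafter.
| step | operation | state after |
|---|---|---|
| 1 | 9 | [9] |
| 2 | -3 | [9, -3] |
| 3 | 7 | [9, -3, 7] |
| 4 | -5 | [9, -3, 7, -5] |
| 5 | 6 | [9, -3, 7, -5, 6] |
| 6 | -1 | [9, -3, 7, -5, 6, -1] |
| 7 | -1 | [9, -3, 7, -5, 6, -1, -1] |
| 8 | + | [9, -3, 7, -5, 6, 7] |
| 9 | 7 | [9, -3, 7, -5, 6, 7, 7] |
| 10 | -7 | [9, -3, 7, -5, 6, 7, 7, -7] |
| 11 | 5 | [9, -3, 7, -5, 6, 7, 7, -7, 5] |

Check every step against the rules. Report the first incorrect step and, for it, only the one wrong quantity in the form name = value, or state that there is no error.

step 8, top = -2

step 1: push 9: top = 9 -> consistent with the record
step 2: push -3: top = -3 -> in agreement
step 3: push 7: top = 7 -> matches
step 4: push -5: top = -5 -> exactly as logged
step 5: push 6: top = 6 -> consistent with the record
step 6: push -1: top = -1 -> consistent with the record
step 7: push -1: top = -1 -> verified
step 8: -1 + -1 = -2 -> the record has a different value
That makes step 8 the first incorrect line — top = -2 is what it should show.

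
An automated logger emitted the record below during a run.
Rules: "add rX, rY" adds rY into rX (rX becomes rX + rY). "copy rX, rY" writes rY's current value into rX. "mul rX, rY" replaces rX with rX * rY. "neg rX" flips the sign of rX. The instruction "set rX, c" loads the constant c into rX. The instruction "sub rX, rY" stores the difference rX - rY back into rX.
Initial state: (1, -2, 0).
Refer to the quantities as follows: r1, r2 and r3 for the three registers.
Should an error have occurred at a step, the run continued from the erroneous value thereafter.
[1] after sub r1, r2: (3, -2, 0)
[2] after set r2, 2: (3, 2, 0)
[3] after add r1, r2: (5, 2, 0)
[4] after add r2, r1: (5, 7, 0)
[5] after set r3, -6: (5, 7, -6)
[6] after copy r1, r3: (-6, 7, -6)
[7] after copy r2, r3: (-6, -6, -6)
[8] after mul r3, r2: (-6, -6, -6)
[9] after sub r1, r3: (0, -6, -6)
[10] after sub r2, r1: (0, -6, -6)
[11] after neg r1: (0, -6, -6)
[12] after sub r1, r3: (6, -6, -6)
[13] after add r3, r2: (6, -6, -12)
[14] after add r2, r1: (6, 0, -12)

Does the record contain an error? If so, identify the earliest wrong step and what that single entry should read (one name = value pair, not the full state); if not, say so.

Step 1: r1 = 1 - -2 = 3 — checks out.
Step 2: r2 = 2 — no discrepancy.
Step 3: r1 = 3 + 2 = 5 — confirmed correct.
Step 4: r2 = 2 + 5 = 7 — consistent with the record.
Step 5: r3 = -6 — same as recorded.
Step 6: r1 = -6 — exactly as logged.
Step 7: r2 = -6 — in agreement.
Step 8: r3 = -6 * -6 = 36 — this is not what the record shows.
Conclusion: step 8 carries the first error; the entry should be r3 = 36.

step 8, r3 = 36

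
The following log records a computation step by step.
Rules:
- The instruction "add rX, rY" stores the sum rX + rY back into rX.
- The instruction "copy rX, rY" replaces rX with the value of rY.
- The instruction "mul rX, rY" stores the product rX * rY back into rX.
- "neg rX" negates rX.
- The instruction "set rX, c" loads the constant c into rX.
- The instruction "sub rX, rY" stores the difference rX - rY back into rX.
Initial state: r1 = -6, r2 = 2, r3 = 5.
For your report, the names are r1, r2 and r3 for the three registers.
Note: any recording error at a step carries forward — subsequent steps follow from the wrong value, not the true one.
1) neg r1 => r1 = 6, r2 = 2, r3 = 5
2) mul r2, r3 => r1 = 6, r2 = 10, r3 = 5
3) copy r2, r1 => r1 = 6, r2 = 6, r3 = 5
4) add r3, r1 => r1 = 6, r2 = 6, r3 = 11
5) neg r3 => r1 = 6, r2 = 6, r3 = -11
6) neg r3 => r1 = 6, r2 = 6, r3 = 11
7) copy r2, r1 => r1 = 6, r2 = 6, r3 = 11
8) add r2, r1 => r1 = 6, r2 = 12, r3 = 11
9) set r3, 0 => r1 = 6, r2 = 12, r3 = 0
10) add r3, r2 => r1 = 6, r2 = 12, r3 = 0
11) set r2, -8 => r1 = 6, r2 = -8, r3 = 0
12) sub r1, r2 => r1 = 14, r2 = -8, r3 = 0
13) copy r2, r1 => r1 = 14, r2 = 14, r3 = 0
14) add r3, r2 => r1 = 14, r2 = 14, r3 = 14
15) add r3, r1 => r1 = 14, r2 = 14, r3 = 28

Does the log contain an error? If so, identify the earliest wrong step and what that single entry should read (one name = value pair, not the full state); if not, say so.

step 10, r3 = 12

step 1: r1 = -(-6) = 6 -> same as recorded
step 2: r2 = 2 * 5 = 10 -> same as recorded
step 3: r2 = 6 -> consistent with the log
step 4: r3 = 5 + 6 = 11 -> agrees with the log
step 5: r3 = -(11) = -11 -> same as recorded
step 6: r3 = -(-11) = 11 -> in agreement
step 7: r2 = 6 -> confirmed correct
step 8: r2 = 6 + 6 = 12 -> matches
step 9: r3 = 0 -> matches
step 10: r3 = 0 + 12 = 12 -> the log disagrees here
The audit stops at step 10: the recorded entry is wrong and should be r3 = 12.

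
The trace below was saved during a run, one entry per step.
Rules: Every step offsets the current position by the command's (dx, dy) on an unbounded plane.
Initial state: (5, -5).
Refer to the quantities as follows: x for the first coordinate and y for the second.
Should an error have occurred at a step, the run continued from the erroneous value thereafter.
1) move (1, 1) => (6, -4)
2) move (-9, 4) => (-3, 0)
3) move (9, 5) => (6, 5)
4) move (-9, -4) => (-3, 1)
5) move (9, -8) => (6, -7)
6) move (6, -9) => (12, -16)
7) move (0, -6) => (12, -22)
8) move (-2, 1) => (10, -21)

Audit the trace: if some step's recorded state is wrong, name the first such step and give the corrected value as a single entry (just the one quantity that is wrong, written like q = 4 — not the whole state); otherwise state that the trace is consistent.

Step 1: x = 5 + (1) = 6, y = -5 + (1) = -4 — verified.
Step 2: x = 6 + (-9) = -3, y = -4 + (4) = 0 — same as recorded.
Step 3: x = -3 + (9) = 6, y = 0 + (5) = 5 — same as recorded.
Step 4: x = 6 + (-9) = -3, y = 5 + (-4) = 1 — exactly as logged.
Step 5: x = -3 + (9) = 6, y = 1 + (-8) = -7 — consistent with the trace.
Step 6: x = 6 + (6) = 12, y = -7 + (-9) = -16 — confirmed correct.
Step 7: x = 12 + (0) = 12, y = -16 + (-6) = -22 — matches.
Step 8: x = 12 + (-2) = 10, y = -22 + (1) = -21 — verified.
Each recorded entry agrees with the recomputation.

no error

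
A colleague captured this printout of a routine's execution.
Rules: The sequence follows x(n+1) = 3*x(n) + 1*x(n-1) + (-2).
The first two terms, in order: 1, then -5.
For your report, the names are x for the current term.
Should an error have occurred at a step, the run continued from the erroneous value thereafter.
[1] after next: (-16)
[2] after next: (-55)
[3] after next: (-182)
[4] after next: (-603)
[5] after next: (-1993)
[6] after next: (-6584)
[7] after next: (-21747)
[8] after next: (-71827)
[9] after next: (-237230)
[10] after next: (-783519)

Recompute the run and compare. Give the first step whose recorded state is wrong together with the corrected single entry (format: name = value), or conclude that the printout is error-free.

Recomputing the run from the initial state:
step 1: x = -16
step 2: x = -55
step 3: x = -183
step 4: x = -606
step 5: x = -2003
step 6: x = -6617
step 7: x = -21856
step 8: x = -72187
step 9: x = -238419
step 10: x = -787446
The first disagreement with the printout is at step 3, where the value should be x = -183.

step 3, x = -183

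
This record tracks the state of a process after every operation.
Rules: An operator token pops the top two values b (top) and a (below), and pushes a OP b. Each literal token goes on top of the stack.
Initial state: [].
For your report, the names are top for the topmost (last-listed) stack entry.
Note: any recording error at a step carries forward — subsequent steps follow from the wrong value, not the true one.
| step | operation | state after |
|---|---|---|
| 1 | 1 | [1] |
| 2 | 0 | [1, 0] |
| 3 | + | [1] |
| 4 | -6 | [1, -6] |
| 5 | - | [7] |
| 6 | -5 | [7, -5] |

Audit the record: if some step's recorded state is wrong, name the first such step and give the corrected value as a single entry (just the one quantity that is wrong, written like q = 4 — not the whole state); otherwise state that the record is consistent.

Recomputing the run from the initial state:
step 1: [1]
step 2: [1, 0]
step 3: [1]
step 4: [1, -6]
step 5: [7]
step 6: [7, -5]
This matches the record at every step.

no error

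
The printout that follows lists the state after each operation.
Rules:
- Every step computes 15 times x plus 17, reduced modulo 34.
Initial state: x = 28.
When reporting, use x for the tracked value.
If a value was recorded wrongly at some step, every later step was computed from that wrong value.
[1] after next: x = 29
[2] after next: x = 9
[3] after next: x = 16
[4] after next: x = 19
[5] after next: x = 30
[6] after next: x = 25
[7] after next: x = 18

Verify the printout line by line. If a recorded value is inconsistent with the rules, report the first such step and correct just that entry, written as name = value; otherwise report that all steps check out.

1. x = (15*28 + 17) mod 34 = 29 (verified)
2. x = (15*29 + 17) mod 34 = 10 (not what was recorded)
The audit stops at step 2: the recorded entry is wrong and should be x = 10.

step 2, x = 10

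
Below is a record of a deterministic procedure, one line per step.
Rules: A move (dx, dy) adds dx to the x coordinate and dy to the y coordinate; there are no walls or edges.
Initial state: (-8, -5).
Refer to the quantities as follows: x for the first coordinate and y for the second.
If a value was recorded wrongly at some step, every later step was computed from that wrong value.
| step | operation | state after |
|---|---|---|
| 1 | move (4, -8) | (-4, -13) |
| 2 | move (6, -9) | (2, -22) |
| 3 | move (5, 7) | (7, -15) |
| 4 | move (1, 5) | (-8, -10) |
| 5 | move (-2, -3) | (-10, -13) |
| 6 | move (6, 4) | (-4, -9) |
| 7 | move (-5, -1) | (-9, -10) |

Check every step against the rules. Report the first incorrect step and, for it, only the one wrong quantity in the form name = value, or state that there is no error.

step 4, x = 8

1. x = -8 + (4) = -4, y = -5 + (-8) = -13 (agrees with the record)
2. x = -4 + (6) = 2, y = -13 + (-9) = -22 (verified)
3. x = 2 + (5) = 7, y = -22 + (7) = -15 (no discrepancy)
4. x = 7 + (1) = 8, y = -15 + (5) = -10 (the entry is off here)
That makes step 4 the first incorrect line — x = 8 is what it should show.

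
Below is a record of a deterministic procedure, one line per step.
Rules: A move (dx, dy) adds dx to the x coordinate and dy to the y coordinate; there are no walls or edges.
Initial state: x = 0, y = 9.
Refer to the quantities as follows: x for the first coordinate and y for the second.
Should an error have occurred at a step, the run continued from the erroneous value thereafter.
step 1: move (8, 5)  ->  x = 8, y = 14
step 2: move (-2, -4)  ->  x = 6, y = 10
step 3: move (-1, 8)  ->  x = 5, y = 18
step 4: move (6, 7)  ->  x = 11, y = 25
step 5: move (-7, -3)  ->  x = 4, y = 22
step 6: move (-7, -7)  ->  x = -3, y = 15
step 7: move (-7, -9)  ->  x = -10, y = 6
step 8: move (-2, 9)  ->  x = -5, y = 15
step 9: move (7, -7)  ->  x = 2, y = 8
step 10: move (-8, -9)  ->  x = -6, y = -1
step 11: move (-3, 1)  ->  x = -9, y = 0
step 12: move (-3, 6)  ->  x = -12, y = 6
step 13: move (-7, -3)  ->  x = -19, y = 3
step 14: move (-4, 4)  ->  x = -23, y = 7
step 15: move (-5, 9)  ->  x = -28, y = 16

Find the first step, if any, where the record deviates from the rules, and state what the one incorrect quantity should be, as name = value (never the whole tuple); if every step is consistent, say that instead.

1. x = 0 + (8) = 8, y = 9 + (5) = 14 (agrees with the record)
2. x = 8 + (-2) = 6, y = 14 + (-4) = 10 (matches)
3. x = 6 + (-1) = 5, y = 10 + (8) = 18 (exactly as logged)
4. x = 5 + (6) = 11, y = 18 + (7) = 25 (same as recorded)
5. x = 11 + (-7) = 4, y = 25 + (-3) = 22 (same as recorded)
6. x = 4 + (-7) = -3, y = 22 + (-7) = 15 (verified)
7. x = -3 + (-7) = -10, y = 15 + (-9) = 6 (verified)
8. x = -10 + (-2) = -12, y = 6 + (9) = 15 (not what was recorded)
Step 8 is the first one off; corrected, x = -12.

step 8, x = -12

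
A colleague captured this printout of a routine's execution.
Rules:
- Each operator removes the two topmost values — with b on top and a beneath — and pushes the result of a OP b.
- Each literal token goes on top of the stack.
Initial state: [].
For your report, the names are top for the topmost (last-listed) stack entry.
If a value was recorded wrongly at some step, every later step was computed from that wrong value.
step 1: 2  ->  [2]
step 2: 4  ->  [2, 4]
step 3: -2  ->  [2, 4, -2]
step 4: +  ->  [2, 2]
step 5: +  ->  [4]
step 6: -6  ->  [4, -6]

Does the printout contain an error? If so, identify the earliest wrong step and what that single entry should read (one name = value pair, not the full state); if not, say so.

no error

1. push 2: top = 2 (exactly as logged)
2. push 4: top = 4 (exactly as logged)
3. push -2: top = -2 (in agreement)
4. 4 + -2 = 2 (consistent with the printout)
5. 2 + 2 = 4 (same as recorded)
6. push -6: top = -6 (no discrepancy)
All entries verified; no error found.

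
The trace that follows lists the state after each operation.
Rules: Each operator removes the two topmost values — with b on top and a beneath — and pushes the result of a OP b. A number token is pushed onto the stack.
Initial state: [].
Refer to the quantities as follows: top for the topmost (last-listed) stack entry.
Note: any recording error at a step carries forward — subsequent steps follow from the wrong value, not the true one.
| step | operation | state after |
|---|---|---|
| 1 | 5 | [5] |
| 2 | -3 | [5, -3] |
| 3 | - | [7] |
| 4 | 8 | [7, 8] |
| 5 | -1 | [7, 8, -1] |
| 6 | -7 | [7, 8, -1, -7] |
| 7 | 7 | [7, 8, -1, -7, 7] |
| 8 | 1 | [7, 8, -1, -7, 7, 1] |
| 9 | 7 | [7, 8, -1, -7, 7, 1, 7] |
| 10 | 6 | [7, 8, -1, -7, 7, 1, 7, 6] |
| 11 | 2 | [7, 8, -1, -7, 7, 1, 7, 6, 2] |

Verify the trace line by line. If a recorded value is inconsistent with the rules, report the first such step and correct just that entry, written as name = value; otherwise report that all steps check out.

Step 1: push 5: top = 5 — agrees with the trace.
Step 2: push -3: top = -3 — checks out.
Step 3: 5 - -3 = 8 — the entry is off here.
Conclusion: step 3 carries the first error; the entry should be top = 8.

step 3, top = 8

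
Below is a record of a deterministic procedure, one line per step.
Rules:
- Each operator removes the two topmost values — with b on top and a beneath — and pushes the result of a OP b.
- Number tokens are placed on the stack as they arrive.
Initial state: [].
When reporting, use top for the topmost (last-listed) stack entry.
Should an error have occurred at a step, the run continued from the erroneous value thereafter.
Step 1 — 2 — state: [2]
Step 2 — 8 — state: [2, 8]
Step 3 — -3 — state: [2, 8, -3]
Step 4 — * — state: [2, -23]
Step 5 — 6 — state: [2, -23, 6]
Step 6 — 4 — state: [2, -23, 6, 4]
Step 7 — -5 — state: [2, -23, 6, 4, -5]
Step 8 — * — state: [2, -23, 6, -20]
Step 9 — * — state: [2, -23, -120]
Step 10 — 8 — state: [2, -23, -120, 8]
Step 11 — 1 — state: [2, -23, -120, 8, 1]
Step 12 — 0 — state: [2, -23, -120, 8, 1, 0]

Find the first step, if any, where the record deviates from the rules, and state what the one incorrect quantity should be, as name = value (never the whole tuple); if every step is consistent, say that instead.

step 4, top = -24

Recomputing the run from the initial state:
step 1: [2]
step 2: [2, 8]
step 3: [2, 8, -3]
step 4: [2, -24]
step 5: [2, -24, 6]
step 6: [2, -24, 6, 4]
step 7: [2, -24, 6, 4, -5]
step 8: [2, -24, 6, -20]
step 9: [2, -24, -120]
step 10: [2, -24, -120, 8]
step 11: [2, -24, -120, 8, 1]
step 12: [2, -24, -120, 8, 1, 0]
The first disagreement with the record is at step 4, where the value should be top = -24.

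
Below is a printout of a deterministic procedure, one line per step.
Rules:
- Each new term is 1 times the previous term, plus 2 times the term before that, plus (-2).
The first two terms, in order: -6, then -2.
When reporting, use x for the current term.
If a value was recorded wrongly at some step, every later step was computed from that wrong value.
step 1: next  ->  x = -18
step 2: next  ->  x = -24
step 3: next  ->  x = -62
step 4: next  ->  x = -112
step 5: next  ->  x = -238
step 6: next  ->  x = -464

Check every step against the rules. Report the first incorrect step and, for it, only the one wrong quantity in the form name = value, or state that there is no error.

1. x = 1*(-2) + (2)*(-6) + (-2) = -16 (this is not what the printout shows)
The audit stops at step 1: the recorded entry is wrong and should be x = -16.

step 1, x = -16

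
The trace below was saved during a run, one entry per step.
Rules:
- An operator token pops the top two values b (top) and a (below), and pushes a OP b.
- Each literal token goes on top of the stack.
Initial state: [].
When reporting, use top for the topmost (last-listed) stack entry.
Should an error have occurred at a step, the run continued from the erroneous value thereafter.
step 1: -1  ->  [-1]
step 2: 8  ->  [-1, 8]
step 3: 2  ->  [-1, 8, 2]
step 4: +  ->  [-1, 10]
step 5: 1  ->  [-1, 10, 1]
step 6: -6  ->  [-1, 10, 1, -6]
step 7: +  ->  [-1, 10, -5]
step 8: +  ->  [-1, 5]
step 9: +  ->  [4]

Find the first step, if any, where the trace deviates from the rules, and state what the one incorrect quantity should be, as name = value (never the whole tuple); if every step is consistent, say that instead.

Recomputing the run from the initial state:
step 1: [-1]
step 2: [-1, 8]
step 3: [-1, 8, 2]
step 4: [-1, 10]
step 5: [-1, 10, 1]
step 6: [-1, 10, 1, -6]
step 7: [-1, 10, -5]
step 8: [-1, 5]
step 9: [4]
This matches the trace at every step.

no error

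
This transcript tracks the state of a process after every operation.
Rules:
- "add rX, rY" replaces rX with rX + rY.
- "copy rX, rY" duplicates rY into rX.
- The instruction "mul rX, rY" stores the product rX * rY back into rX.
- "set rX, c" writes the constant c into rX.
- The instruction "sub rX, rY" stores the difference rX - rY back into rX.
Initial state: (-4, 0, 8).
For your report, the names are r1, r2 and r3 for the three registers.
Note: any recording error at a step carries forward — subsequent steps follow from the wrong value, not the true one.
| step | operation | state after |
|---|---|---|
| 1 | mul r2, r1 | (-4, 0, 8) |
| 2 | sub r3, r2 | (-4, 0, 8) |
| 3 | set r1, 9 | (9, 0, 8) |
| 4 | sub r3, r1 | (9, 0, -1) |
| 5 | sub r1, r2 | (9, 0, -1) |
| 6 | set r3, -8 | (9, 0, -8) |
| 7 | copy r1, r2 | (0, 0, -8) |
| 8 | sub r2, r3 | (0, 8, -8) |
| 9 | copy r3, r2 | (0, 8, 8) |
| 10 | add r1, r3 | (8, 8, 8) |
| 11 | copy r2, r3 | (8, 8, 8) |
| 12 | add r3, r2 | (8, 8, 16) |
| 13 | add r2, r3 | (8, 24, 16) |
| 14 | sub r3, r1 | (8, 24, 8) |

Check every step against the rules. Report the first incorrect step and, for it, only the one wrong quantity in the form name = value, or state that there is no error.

no error

step 1: r2 = 0 * -4 = 0 -> same as recorded
step 2: r3 = 8 - 0 = 8 -> confirmed correct
step 3: r1 = 9 -> in agreement
step 4: r3 = 8 - 9 = -1 -> confirmed correct
step 5: r1 = 9 - 0 = 9 -> no discrepancy
step 6: r3 = -8 -> confirmed correct
step 7: r1 = 0 -> consistent with the transcript
step 8: r2 = 0 - -8 = 8 -> consistent with the transcript
step 9: r3 = 8 -> same as recorded
step 10: r1 = 0 + 8 = 8 -> verified
step 11: r2 = 8 -> verified
step 12: r3 = 8 + 8 = 16 -> same as recorded
step 13: r2 = 8 + 16 = 24 -> confirmed correct
step 14: r3 = 16 - 8 = 8 -> verified
Each recorded entry agrees with the recomputation.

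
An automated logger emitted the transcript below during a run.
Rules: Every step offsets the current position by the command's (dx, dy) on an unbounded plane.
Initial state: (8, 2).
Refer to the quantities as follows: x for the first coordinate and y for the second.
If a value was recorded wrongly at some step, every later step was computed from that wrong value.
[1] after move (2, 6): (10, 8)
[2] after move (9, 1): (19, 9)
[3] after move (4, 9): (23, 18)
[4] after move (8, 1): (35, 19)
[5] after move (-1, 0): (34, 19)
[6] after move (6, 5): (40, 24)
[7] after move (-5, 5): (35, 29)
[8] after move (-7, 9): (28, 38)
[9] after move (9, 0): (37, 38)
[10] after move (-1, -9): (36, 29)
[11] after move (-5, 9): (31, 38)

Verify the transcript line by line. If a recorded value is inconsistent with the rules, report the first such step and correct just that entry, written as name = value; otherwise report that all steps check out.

step 1: x = 8 + (2) = 10, y = 2 + (6) = 8 -> confirmed correct
step 2: x = 10 + (9) = 19, y = 8 + (1) = 9 -> checks out
step 3: x = 19 + (4) = 23, y = 9 + (9) = 18 -> exactly as logged
step 4: x = 23 + (8) = 31, y = 18 + (1) = 19 -> the recorded entry deviates here
Step 4 is the first one off; corrected, x = 31.

step 4, x = 31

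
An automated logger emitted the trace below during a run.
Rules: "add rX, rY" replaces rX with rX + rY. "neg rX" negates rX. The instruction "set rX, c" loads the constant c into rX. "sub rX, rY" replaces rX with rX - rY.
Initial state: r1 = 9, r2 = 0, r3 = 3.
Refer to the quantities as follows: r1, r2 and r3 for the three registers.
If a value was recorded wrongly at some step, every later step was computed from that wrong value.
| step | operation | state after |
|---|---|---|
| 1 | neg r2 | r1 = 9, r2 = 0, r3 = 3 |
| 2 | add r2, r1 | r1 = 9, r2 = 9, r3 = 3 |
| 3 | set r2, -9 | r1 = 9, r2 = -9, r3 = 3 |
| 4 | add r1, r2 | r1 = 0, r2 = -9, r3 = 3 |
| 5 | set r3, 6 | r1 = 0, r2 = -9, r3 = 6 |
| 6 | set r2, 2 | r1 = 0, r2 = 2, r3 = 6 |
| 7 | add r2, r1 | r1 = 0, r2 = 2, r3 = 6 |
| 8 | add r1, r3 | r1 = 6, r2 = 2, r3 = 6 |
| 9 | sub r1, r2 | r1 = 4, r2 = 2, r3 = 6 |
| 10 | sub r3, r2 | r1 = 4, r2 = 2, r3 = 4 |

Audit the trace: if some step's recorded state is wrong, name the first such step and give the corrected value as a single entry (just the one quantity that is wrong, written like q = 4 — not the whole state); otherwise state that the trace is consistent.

no error

Step 1: r2 = -(0) = 0 — exactly as logged.
Step 2: r2 = 0 + 9 = 9 — in agreement.
Step 3: r2 = -9 — same as recorded.
Step 4: r1 = 9 + -9 = 0 — verified.
Step 5: r3 = 6 — no discrepancy.
Step 6: r2 = 2 — agrees with the trace.
Step 7: r2 = 2 + 0 = 2 — agrees with the trace.
Step 8: r1 = 0 + 6 = 6 — exactly as logged.
Step 9: r1 = 6 - 2 = 4 — no discrepancy.
Step 10: r3 = 6 - 2 = 4 — same as recorded.
The whole run recomputes cleanly — no discrepancies.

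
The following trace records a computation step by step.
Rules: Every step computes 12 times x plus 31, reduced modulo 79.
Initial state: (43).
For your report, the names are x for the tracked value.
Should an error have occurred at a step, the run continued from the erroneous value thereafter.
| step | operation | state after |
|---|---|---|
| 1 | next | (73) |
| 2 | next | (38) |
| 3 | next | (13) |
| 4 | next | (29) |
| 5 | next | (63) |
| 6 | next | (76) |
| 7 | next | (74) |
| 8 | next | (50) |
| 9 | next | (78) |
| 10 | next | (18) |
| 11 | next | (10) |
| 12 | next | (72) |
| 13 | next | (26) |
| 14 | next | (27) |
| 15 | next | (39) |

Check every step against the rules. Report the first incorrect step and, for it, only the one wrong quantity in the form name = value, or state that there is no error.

step 1: x = (12*43 + 31) mod 79 = 73 -> exactly as logged
step 2: x = (12*73 + 31) mod 79 = 38 -> consistent with the trace
step 3: x = (12*38 + 31) mod 79 = 13 -> same as recorded
step 4: x = (12*13 + 31) mod 79 = 29 -> exactly as logged
step 5: x = (12*29 + 31) mod 79 = 63 -> agrees with the trace
step 6: x = (12*63 + 31) mod 79 = 76 -> checks out
step 7: x = (12*76 + 31) mod 79 = 74 -> matches
step 8: x = (12*74 + 31) mod 79 = 50 -> matches
step 9: x = (12*50 + 31) mod 79 = 78 -> consistent with the trace
step 10: x = (12*78 + 31) mod 79 = 19 -> the recorded entry deviates here
The audit stops at step 10: the recorded entry is wrong and should be x = 19.

step 10, x = 19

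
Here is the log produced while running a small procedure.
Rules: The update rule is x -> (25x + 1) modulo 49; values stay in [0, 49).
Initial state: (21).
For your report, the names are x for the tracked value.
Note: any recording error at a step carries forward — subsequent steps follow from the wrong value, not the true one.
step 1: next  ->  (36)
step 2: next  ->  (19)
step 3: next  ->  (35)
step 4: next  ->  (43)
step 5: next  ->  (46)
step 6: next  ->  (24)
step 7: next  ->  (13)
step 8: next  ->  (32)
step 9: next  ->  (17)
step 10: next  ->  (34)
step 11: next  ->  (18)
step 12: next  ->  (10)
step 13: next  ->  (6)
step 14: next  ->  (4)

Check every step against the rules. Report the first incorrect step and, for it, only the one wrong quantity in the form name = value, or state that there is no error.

step 5, x = 47

1. x = (25*21 + 1) mod 49 = 36 (same as recorded)
2. x = (25*36 + 1) mod 49 = 19 (exactly as logged)
3. x = (25*19 + 1) mod 49 = 35 (consistent with the log)
4. x = (25*35 + 1) mod 49 = 43 (agrees with the log)
5. x = (25*43 + 1) mod 49 = 47 (the log disagrees here)
First deviation found at step 5; the corrected entry is x = 47.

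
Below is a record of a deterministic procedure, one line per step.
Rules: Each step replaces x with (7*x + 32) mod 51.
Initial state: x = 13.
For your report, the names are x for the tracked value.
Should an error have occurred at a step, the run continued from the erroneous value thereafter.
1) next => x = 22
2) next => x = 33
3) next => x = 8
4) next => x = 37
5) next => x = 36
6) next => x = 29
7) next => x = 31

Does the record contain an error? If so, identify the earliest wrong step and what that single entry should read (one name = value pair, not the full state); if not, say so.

step 1, x = 21

step 1: x = (7*13 + 32) mod 51 = 21 -> a discrepancy with the record
Conclusion: step 1 carries the first error; the entry should be x = 21.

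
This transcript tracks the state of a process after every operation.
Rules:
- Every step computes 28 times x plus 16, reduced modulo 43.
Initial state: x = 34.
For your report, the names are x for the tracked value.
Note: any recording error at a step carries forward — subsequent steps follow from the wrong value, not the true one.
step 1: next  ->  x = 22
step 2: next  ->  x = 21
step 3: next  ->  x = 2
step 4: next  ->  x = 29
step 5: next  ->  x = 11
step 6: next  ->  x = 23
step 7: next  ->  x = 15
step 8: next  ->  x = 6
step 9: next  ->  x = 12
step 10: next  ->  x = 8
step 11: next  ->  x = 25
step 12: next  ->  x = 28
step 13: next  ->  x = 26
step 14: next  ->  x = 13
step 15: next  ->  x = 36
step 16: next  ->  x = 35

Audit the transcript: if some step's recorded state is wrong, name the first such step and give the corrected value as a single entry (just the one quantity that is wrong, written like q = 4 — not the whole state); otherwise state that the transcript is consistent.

Recomputing the run from the initial state:
step 1: x = 22
step 2: x = 30
step 3: x = 39
step 4: x = 33
step 5: x = 37
step 6: x = 20
step 7: x = 17
step 8: x = 19
step 9: x = 32
step 10: x = 9
step 11: x = 10
step 12: x = 38
step 13: x = 5
step 14: x = 27
step 15: x = 41
step 16: x = 3
The first disagreement with the transcript is at step 2, where the value should be x = 30.

step 2, x = 30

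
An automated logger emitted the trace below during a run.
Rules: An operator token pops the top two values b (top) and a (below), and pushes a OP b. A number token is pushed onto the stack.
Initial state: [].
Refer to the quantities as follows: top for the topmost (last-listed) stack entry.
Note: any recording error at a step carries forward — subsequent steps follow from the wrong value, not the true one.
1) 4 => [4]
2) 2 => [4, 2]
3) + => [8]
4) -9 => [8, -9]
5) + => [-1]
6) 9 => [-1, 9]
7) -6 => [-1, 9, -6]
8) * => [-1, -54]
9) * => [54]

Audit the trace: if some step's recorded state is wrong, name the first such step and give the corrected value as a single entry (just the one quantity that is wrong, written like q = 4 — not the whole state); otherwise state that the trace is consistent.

Recomputing the run from the initial state:
step 1: [4]
step 2: [4, 2]
step 3: [6]
step 4: [6, -9]
step 5: [-3]
step 6: [-3, 9]
step 7: [-3, 9, -6]
step 8: [-3, -54]
step 9: [162]
The first disagreement with the trace is at step 3, where the value should be top = 6.

step 3, top = 6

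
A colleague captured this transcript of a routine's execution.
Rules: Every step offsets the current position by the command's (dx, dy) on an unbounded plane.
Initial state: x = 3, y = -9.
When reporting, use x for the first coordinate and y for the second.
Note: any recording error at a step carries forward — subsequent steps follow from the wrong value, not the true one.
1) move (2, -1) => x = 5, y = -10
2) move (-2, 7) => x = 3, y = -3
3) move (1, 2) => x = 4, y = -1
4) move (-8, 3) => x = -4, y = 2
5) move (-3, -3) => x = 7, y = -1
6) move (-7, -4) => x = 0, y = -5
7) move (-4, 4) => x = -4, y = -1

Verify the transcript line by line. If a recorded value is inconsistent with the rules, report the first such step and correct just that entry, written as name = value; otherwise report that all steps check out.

step 5, x = -7

step 1: x = 3 + (2) = 5, y = -9 + (-1) = -10 -> matches
step 2: x = 5 + (-2) = 3, y = -10 + (7) = -3 -> agrees with the transcript
step 3: x = 3 + (1) = 4, y = -3 + (2) = -1 -> checks out
step 4: x = 4 + (-8) = -4, y = -1 + (3) = 2 -> checks out
step 5: x = -4 + (-3) = -7, y = 2 + (-3) = -1 -> not what was recorded
The earliest wrong entry is at step 5: it should read x = -7.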